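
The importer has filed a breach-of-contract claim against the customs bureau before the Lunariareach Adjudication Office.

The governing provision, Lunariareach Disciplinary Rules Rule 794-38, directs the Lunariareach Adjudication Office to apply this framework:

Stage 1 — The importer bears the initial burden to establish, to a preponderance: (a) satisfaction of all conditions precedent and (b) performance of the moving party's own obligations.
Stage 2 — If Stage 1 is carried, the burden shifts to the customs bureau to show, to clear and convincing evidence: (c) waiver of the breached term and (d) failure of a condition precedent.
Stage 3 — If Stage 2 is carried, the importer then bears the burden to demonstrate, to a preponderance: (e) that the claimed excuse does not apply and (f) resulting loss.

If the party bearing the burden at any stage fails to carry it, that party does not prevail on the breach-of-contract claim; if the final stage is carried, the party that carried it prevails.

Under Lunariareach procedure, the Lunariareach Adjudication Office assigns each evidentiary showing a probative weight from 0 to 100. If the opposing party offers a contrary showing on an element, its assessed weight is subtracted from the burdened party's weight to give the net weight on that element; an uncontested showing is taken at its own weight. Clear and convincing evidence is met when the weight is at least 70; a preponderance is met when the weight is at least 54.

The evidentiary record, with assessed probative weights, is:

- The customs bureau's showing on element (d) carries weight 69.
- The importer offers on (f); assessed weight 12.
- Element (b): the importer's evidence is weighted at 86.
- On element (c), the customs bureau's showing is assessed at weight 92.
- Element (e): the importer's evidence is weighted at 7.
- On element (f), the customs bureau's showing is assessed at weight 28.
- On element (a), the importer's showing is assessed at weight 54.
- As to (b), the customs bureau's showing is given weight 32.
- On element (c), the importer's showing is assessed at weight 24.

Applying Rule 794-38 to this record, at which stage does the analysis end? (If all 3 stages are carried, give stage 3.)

Stage 1 (importer, a preponderance, weight is at least 54): (a) 54 ≥ 54 — meets; (b) net 86−32=54 ≥ 54 — meets.
  Stage 1 is satisfied; the onus moves to the customs bureau.
Stage 2 (customs bureau, clear and convincing evidence, weight is at least 70): (c) net 92−24=68 < 70 — fails; (d) 69 < 70 — fails.
  Stage 2 not carried; the customs bureau fails its burden.
So the importer prevails.

stage 2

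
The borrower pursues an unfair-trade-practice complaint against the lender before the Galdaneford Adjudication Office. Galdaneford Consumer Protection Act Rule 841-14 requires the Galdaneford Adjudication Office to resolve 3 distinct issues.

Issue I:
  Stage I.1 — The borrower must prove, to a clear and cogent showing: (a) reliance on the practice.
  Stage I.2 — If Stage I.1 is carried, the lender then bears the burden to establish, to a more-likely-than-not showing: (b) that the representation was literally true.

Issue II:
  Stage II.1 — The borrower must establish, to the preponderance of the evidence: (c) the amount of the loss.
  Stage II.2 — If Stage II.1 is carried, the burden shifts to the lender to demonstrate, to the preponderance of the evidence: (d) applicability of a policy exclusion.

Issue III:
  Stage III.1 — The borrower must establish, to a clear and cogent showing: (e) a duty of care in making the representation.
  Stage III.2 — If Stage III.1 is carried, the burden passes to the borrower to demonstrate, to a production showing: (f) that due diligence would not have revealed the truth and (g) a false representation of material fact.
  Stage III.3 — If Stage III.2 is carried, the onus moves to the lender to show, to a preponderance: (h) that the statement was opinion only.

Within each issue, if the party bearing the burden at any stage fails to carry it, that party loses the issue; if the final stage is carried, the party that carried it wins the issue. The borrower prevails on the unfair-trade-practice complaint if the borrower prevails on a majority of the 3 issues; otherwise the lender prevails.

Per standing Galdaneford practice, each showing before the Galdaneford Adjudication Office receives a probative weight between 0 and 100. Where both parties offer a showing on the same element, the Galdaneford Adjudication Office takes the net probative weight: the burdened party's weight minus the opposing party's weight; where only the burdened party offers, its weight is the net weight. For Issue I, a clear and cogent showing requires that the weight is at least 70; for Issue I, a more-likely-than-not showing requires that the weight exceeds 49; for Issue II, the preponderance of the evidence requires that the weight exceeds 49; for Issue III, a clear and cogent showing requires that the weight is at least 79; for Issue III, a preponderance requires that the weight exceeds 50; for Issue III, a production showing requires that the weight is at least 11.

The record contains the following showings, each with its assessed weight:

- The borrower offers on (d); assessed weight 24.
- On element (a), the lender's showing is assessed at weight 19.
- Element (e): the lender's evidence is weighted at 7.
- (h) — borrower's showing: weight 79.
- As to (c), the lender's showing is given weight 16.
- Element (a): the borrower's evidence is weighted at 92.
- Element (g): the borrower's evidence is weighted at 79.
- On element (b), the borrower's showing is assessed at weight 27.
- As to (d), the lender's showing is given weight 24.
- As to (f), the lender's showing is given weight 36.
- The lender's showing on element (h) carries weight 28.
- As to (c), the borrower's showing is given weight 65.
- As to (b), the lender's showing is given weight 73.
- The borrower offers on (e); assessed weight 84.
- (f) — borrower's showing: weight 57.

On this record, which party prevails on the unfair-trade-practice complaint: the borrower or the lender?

— Issue I —
Stage I.1 — burden on borrower; standard: a clear and cogent showing (weight is at least 70).
    (a): 92 − 19 = 73 ≥ 70 [met]
  The borrower carries Stage I.1; the lender now bears the burden.
Stage I.2 — burden on lender; standard: a more-likely-than-not showing (weight exceeds 49).
    (b): 73 − 27 = 46 ≤ 49 [not met]
  The lender does not carry Stage I.2.
So the borrower prevails on this issue.
— Issue II —
At Stage II.1 the borrower must meet the preponderance of the evidence (weight exceeds 49): on (c) the weight is 65 less the opposing 16 gives net 49, ≤ 49, so (c) does not meet the standard.
  The borrower does not carry Stage II.1.
So the lender prevails on this issue.
— Issue III —
Stage III.1 (borrower, a clear and cogent showing, weight is at least 79): (e) net 84−7=77 < 79 — fails.
  Not every element is met, so the borrower fails to carry Stage III.1.
The lender prevails on this issue.
Per-issue: Issue I → borrower; Issue II → lender; Issue III → lender. The borrower must prevail on a majority of issues; overall, the lender prevails.

lender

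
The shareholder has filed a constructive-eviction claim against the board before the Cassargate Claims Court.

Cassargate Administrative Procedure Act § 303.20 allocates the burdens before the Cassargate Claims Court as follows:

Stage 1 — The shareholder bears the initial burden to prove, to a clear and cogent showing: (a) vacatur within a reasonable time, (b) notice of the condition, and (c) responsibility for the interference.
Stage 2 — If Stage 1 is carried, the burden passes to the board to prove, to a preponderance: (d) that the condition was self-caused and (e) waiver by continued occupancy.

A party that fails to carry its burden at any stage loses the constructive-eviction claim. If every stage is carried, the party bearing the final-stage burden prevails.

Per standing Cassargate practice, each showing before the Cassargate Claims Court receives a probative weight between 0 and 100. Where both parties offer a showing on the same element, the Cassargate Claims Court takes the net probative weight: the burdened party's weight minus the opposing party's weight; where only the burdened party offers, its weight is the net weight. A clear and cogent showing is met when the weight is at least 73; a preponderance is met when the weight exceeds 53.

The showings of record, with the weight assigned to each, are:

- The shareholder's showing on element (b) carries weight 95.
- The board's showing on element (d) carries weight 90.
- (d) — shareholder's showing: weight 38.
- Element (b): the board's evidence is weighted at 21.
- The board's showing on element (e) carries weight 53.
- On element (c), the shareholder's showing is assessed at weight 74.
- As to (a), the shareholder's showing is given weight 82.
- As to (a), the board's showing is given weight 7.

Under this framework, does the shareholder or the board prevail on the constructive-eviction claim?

Stage 1 (shareholder, a clear and cogent showing, weight is at least 73): (a) net 82−7=75 ≥ 73 — meets; (b) net 95−21=74 ≥ 73 — meets; (c) 74 ≥ 73 — meets.
  All elements met. The burden passes to the board.
Stage 2 (board, a preponderance, weight exceeds 53): (d) net 90−38=52 ≤ 53 — fails; (e) 53 ≤ 53 — fails.
  Stage 2 not carried; the board fails its burden.
The analysis ends at Stage 2; the shareholder prevails.

shareholder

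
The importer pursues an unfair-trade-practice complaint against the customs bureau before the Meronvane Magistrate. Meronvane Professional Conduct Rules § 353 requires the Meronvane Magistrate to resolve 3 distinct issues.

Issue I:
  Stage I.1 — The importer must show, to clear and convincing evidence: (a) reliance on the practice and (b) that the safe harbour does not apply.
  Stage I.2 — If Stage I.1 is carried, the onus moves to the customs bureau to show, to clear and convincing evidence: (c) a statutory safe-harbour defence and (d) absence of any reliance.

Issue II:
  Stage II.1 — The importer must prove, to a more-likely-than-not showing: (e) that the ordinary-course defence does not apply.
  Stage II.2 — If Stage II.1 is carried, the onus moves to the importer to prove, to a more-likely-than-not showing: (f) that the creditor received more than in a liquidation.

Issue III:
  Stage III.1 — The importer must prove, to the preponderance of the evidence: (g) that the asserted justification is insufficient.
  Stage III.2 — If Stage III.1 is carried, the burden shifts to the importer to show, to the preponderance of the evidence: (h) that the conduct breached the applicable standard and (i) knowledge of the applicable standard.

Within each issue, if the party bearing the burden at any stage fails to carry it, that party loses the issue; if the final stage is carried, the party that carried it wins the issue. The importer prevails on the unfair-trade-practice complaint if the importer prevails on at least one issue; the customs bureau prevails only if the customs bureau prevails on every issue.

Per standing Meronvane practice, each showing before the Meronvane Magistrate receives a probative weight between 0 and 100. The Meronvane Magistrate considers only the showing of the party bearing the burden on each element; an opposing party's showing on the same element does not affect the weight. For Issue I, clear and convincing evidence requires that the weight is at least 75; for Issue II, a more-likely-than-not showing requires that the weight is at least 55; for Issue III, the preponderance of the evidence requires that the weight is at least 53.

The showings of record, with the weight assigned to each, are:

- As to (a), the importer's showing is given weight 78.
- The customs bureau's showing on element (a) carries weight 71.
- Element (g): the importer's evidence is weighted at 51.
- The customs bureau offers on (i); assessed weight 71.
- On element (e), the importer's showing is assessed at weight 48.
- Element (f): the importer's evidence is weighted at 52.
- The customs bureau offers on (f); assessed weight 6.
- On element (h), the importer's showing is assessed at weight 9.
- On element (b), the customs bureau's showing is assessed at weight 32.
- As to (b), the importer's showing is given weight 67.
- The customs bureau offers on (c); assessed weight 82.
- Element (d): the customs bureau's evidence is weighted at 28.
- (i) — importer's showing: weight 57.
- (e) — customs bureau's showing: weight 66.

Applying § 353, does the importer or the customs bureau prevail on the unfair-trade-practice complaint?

— Issue I —
Stage I.1 (importer, clear and convincing evidence, weight is at least 75): (a) 78 (customs bureau's 71 disregarded) ≥ 75 — meets; (b) 67 (customs bureau's 32 disregarded) < 75 — fails.
  Stage I.1 not carried; the importer fails its burden.
So the customs bureau prevails on this issue.
— Issue II —
At Stage II.1 the importer must meet a more-likely-than-not showing (weight is at least 55): on (e) the weight is 48 (the customs bureau's 66 is given no effect), which does not reach 55, so (e) does not meet the standard.
  The importer does not carry Stage II.1.
The customs bureau prevails on this issue.
— Issue III —
Stage III.1 (importer, the preponderance of the evidence, weight is at least 53): (g) 51 < 53 — fails.
  The importer does not carry Stage III.1.
The customs bureau prevails on this issue.
Per-issue: Issue I → customs bureau; Issue II → customs bureau; Issue III → customs bureau. The importer must prevail on at least one issue; overall, the customs bureau prevails.

customs bureau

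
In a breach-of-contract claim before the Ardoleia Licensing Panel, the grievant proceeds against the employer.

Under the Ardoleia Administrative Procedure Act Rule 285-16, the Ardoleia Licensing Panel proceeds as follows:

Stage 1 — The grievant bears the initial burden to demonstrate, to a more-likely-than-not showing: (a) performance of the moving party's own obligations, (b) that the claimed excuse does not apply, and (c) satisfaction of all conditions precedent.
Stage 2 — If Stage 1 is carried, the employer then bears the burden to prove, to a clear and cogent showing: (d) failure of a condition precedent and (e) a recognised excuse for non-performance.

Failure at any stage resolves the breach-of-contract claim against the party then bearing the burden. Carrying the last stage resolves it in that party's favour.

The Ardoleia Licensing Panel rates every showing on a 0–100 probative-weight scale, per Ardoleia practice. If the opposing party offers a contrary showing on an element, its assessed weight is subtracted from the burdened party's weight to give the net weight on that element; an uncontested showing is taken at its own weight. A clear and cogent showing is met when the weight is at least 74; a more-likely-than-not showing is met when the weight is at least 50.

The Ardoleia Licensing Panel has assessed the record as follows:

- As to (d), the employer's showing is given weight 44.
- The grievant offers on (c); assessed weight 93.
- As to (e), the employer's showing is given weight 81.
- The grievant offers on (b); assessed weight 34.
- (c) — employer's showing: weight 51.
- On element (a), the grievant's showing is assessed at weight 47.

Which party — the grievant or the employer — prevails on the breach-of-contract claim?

employer

Stage 1 — burden on grievant; standard: a more-likely-than-not showing (weight is at least 50).
    (a): 47 < 50 [not met]
    (b): 34 < 50 [not met]
    (c): 93 − 51 = 42 < 50 [not met]
  Stage 1 not carried; the grievant fails its burden.
So the employer prevails.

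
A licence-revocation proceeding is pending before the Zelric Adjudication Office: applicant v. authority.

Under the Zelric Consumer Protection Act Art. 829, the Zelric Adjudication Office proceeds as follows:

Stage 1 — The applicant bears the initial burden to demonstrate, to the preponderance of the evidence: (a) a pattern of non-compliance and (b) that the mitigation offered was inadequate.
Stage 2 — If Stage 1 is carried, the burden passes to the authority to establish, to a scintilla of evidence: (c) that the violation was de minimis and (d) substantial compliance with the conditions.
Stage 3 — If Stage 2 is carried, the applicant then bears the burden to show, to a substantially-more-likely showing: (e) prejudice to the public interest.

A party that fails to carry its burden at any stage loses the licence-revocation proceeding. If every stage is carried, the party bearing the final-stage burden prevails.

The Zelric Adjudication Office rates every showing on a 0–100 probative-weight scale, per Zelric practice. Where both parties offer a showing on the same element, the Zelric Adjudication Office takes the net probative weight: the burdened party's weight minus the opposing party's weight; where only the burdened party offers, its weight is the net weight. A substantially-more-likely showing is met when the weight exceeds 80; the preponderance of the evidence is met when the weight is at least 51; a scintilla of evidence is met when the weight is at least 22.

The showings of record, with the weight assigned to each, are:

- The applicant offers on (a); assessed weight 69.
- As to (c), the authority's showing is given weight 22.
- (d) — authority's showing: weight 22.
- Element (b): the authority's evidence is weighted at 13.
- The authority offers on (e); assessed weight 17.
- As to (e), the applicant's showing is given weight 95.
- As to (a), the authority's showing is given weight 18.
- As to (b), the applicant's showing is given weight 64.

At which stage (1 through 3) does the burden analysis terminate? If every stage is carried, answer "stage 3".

stage 3

At Stage 1 the applicant must meet the preponderance of the evidence (weight is at least 51): on (a) the weight is 69 less the opposing 18 gives net 51, which does reach 51, so (a) meets the standard; on (b) the weight is 64 less the opposing 13 gives net 51, ≥ 51, so (b) meets the standard.
  Stage 1 is satisfied; the onus moves to the authority.
At Stage 2 the authority must meet a scintilla of evidence (weight is at least 22): on (c) the weight is 22, ≥ 22, so (c) meets the standard; on (d) the weight is 22, ≥ 22, so (d) meets the standard.
  Stage 2 is satisfied; the onus moves to the applicant.
At Stage 3 the applicant must meet a substantially-more-likely showing (weight exceeds 80): on (e) the weight is 95 less the opposing 17 gives net 78, ≤ 80, so (e) does not meet the standard.
  Not every element is met, so the applicant fails to carry Stage 3.
So the authority prevails.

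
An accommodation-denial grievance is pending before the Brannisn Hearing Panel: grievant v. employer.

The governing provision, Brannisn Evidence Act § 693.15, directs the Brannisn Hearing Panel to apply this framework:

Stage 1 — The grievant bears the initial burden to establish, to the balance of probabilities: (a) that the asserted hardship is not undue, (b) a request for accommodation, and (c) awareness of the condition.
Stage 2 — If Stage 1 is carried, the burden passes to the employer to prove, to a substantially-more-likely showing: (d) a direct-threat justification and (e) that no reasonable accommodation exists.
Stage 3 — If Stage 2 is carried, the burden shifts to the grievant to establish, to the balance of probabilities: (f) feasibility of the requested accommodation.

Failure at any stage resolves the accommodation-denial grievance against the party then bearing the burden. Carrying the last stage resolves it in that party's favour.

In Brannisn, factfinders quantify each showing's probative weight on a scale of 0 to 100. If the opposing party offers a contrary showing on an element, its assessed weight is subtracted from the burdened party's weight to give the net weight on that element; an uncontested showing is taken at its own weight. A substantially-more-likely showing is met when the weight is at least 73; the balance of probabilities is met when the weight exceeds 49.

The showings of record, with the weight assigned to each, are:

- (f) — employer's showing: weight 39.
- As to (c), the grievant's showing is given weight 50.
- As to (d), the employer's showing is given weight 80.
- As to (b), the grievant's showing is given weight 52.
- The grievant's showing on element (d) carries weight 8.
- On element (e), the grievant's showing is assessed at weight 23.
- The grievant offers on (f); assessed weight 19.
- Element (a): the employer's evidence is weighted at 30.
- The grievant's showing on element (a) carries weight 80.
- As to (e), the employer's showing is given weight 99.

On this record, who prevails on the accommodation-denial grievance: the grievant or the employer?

Stage 1 — burden on grievant; standard: the balance of probabilities (weight exceeds 49).
    (a): 80 − 30 = 50 > 49 [met]
    (b): 52 > 49 [met]
    (c): 50 > 49 [met]
  All elements met. The burden passes to the employer.
Stage 2 — burden on employer; standard: a substantially-more-likely showing (weight is at least 73).
    (d): 80 − 8 = 72 < 73 [not met]
    (e): 99 − 23 = 76 ≥ 73 [met]
  Not every element is met, so the employer fails to carry Stage 2.
The analysis ends at Stage 2; the grievant prevails.

grievant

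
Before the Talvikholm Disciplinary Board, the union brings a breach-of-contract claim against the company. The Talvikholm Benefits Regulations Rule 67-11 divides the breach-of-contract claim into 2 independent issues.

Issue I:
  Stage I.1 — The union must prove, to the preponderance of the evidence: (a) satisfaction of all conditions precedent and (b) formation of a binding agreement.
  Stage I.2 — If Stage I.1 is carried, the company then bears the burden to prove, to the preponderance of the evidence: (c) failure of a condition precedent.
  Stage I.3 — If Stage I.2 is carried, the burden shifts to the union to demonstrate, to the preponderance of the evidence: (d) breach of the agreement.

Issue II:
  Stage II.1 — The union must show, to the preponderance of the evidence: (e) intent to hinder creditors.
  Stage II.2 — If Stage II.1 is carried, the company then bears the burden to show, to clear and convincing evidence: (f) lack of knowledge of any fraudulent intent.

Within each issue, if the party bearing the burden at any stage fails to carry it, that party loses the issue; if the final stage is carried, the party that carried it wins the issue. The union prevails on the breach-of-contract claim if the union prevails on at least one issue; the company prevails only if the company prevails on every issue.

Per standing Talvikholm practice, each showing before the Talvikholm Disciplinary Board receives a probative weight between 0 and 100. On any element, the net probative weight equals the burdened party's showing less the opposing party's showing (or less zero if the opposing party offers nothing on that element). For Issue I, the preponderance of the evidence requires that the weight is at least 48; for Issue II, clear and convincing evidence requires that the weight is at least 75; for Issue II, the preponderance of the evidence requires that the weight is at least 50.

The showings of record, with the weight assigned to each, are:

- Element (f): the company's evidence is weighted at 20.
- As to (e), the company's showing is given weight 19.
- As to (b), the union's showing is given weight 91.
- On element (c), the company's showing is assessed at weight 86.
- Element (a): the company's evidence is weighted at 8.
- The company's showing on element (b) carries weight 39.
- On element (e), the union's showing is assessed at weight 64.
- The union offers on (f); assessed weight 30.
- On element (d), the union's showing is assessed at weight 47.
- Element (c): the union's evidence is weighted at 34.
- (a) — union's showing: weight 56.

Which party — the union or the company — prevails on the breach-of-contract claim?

— Issue I —
Stage I.1 (union, the preponderance of the evidence, weight is at least 48): (a) net 56−8=48 ≥ 48 — meets; (b) net 91−39=52 ≥ 48 — meets.
  All elements met. The burden passes to the company.
Stage I.2 (company, the preponderance of the evidence, weight is at least 48): (c) net 86−34=52 ≥ 48 — meets.
  Stage I.2 is satisfied; the onus moves to the union.
Stage I.3 (union, the preponderance of the evidence, weight is at least 48): (d) 47 < 48 — fails.
  Stage I.3 not carried; the union fails its burden.
So the company prevails on this issue.
— Issue II —
At Stage II.1 the union must meet the preponderance of the evidence (weight is at least 50): on (e) the weight is 64 less the opposing 19 gives net 45, which does not reach 50, so (e) does not meet the standard.
  The union does not carry Stage II.1.
The analysis ends at Stage II.1; the company prevails on this issue.
Per-issue: Issue I → company; Issue II → company. The union must prevail on at least one issue; overall, the company prevails.

company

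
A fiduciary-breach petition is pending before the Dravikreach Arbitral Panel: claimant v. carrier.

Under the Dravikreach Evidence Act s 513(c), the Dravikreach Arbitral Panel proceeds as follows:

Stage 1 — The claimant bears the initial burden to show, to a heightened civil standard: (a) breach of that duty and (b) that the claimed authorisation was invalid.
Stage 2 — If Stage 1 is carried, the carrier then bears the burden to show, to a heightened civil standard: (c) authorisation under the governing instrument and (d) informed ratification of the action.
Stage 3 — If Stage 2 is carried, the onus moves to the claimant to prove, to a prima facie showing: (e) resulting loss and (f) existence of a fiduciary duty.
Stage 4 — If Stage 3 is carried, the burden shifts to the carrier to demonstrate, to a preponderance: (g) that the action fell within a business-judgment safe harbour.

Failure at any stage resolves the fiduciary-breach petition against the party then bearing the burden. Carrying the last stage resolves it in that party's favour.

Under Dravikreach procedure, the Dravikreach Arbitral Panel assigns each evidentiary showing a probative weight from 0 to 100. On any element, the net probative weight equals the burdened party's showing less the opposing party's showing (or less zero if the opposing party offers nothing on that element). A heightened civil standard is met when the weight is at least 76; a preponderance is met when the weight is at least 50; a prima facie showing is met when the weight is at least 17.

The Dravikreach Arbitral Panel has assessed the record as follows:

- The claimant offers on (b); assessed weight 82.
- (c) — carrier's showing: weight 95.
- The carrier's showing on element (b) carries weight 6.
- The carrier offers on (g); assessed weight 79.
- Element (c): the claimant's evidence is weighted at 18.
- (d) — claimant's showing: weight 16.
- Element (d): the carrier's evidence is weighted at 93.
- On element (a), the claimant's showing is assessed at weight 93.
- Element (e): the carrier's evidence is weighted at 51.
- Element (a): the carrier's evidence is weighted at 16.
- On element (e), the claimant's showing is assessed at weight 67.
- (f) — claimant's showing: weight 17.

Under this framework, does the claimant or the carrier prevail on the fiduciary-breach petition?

carrier

At Stage 1 the claimant must meet a heightened civil standard (weight is at least 76): on (a) the weight is 93 less the opposing 16 gives net 77, ≥ 76, so (a) meets the standard; on (b) the weight is 82 less the opposing 6 gives net 76, which does reach 76, so (b) meets the standard.
  Stage 1 carried; the burden shifts to the carrier.
At Stage 2 the carrier must meet a heightened civil standard (weight is at least 76): on (c) the weight is 95 less the opposing 18 gives net 77, ≥ 76, so (c) meets the standard; on (d) the weight is 93 less the opposing 16 gives net 77, which does reach 76, so (d) meets the standard.
  All elements met. The burden passes to the claimant.
At Stage 3 the claimant must meet a prima facie showing (weight is at least 17): on (e) the weight is 67 less the opposing 51 gives net 16, < 17, so (e) does not meet the standard; on (f) the weight is 17, which does reach 17, so (f) meets the standard.
  Not every element is met, so the claimant fails to carry Stage 3.
The analysis ends at Stage 3; the carrier prevails.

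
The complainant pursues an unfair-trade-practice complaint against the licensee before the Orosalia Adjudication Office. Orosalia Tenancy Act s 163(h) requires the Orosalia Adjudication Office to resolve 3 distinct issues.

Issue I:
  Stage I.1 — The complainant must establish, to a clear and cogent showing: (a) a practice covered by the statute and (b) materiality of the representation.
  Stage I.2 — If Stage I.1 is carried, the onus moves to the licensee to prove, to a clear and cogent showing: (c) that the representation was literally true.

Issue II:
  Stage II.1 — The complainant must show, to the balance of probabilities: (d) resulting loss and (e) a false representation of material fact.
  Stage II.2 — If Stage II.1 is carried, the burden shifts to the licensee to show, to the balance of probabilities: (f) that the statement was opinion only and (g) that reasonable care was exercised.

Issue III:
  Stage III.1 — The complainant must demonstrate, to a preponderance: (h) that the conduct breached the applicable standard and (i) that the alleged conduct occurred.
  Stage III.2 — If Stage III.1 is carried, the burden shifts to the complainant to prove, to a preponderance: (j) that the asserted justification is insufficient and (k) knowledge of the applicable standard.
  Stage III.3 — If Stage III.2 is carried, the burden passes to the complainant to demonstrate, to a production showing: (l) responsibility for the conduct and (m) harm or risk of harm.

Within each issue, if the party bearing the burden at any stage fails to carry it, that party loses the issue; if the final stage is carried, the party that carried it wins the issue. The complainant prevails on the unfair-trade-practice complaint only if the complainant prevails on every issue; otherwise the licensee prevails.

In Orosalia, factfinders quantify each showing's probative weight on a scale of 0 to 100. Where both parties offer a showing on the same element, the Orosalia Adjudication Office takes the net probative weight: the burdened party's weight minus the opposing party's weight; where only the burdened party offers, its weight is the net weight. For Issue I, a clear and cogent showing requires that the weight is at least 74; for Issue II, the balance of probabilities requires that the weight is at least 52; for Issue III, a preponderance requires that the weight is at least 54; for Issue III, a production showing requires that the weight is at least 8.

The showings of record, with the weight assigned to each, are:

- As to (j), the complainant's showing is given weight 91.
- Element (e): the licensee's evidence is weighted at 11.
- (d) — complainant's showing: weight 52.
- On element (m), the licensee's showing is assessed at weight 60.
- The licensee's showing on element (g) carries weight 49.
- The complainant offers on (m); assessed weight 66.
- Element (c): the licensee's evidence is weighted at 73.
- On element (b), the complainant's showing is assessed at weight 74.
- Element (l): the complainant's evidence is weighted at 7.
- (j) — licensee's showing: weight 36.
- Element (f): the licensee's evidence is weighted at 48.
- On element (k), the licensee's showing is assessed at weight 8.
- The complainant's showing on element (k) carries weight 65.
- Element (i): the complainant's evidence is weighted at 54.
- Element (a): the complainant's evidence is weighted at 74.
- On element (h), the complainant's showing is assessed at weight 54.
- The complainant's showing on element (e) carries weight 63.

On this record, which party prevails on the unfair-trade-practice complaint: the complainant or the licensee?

licensee

— Issue I —
At Stage I.1 the complainant must meet a clear and cogent showing (weight is at least 74): on (a) the weight is 74, ≥ 74, so (a) meets the standard; on (b) the weight is 74, ≥ 74, so (b) meets the standard.
  Stage I.1 is satisfied; the onus moves to the licensee.
At Stage I.2 the licensee must meet a clear and cogent showing (weight is at least 74): on (c) the weight is 73, < 74, so (c) does not meet the standard.
  The licensee does not carry Stage I.2.
The complainant prevails on this issue.
— Issue II —
At Stage II.1 the complainant must meet the balance of probabilities (weight is at least 52): on (d) the weight is 52, ≥ 52, so (d) meets the standard; on (e) the weight is 63 less the opposing 11 gives net 52, which does reach 52, so (e) meets the standard.
  Stage II.1 is satisfied; the onus moves to the licensee.
At Stage II.2 the licensee must meet the balance of probabilities (weight is at least 52): on (f) the weight is 48, < 52, so (f) does not meet the standard; on (g) the weight is 49, which does not reach 52, so (g) does not meet the standard.
  Not every element is met, so the licensee fails to carry Stage II.2.
The complainant prevails on this issue.
— Issue III —
Stage III.1 (complainant, a preponderance, weight is at least 54): (h) 54 ≥ 54 — meets; (i) 54 ≥ 54 — meets.
  Stage III.1 carried; the burden remains with the complainant.
Stage III.2 (complainant, a preponderance, weight is at least 54): (j) net 91−36=55 ≥ 54 — meets; (k) net 65−8=57 ≥ 54 — meets.
  Stage III.2 carried; the burden remains with the complainant.
Stage III.3 (complainant, a production showing, weight is at least 8): (l) 7 < 8 — fails; (m) net 66−60=6 < 8 — fails.
  The complainant does not carry Stage III.3.
The analysis ends at Stage III.3; the licensee prevails on this issue.
Per-issue: Issue I → complainant; Issue II → complainant; Issue III → licensee. The complainant must prevail on every issue; overall, the licensee prevails.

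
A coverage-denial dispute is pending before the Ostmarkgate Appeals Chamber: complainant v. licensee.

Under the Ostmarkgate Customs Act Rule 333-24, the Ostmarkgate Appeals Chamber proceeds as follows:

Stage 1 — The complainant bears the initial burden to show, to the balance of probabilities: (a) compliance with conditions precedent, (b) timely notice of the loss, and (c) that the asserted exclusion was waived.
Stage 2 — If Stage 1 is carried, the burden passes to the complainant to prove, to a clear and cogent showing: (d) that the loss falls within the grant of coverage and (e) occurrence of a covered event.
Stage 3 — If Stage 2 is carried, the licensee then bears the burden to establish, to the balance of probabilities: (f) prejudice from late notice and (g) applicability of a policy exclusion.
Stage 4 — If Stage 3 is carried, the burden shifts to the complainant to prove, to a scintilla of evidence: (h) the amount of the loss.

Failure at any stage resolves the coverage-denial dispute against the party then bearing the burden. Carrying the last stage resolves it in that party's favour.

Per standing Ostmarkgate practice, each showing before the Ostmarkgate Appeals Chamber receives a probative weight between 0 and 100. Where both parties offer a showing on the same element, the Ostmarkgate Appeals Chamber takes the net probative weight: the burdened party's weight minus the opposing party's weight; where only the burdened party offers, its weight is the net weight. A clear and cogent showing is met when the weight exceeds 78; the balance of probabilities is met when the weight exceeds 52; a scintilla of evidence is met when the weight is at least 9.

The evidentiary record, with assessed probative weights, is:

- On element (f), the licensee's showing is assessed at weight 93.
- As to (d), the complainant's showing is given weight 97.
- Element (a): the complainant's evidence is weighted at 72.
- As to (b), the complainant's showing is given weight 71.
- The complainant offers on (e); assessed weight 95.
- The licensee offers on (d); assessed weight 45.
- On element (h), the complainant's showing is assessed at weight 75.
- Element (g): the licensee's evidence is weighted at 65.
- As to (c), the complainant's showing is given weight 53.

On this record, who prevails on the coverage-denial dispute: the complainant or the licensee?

licensee

At Stage 1 the complainant must meet the balance of probabilities (weight exceeds 52): on (a) the weight is 72, > 52, so (a) meets the standard; on (b) the weight is 71, which does exceed 52, so (b) meets the standard; on (c) the weight is 53, which does exceed 52, so (c) meets the standard.
  Stage 1 carried; the burden remains with the complainant.
At Stage 2 the complainant must meet a clear and cogent showing (weight exceeds 78): on (d) the weight is 97 less the opposing 45 gives net 52, which does not exceed 78, so (d) does not meet the standard; on (e) the weight is 95, > 78, so (e) meets the standard.
  Not every element is met, so the complainant fails to carry Stage 2.
The licensee prevails.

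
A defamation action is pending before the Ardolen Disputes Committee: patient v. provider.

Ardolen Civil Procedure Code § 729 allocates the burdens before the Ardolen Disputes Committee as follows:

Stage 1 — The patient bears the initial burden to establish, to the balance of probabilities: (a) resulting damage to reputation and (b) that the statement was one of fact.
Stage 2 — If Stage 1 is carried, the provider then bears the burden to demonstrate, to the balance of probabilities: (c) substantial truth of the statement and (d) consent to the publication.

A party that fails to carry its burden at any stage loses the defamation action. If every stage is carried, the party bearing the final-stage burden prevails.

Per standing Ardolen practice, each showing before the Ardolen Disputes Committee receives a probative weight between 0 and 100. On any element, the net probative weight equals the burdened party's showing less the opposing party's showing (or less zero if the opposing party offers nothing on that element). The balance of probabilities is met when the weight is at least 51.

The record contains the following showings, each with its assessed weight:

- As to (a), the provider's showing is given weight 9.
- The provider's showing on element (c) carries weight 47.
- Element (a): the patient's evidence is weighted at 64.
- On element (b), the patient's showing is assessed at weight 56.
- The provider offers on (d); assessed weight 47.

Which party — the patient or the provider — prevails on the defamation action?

Stage 1 — burden on patient; standard: the balance of probabilities (weight is at least 51).
    (a): 64 − 9 = 55 ≥ 51 [met]
    (b): 56 ≥ 51 [met]
  All elements met. The burden passes to the provider.
Stage 2 — burden on provider; standard: the balance of probabilities (weight is at least 51).
    (c): 47 < 51 [not met]
    (d): 47 < 51 [not met]
  The provider does not carry Stage 2.
The patient prevails.

patient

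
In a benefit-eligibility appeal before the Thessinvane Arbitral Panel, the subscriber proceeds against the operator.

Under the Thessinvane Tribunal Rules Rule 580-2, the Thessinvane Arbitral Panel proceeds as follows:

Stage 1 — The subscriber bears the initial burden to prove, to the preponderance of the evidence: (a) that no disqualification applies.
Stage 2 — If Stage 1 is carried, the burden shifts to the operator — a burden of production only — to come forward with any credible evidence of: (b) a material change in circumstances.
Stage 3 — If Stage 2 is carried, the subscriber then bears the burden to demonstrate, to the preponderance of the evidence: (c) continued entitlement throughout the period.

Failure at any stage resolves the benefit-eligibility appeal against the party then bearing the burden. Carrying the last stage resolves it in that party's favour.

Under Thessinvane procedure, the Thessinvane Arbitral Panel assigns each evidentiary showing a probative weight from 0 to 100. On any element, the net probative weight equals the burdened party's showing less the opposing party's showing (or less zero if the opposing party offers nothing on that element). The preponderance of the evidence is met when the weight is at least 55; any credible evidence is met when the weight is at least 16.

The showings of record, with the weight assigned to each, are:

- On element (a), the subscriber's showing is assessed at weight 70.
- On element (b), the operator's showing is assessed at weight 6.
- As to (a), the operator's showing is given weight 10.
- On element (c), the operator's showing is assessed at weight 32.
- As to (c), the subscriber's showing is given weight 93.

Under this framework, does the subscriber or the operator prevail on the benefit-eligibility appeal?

Stage 1 (subscriber, the preponderance of the evidence, weight is at least 55): (a) net 70−10=60 ≥ 55 — meets.
  The subscriber carries Stage 1; the operator now bears the burden.
Stage 2 (operator, any credible evidence, weight is at least 16): (b) 6 < 16 — fails.
  Not every element is met, so the operator fails to carry Stage 2.
The subscriber prevails.

subscriber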